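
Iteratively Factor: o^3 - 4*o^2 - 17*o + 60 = (o - 3)*(o^2 - o - 20) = (o - 3)*(o + 4)*(o - 5)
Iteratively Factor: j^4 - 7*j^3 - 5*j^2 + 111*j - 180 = (j - 3)*(j^3 - 4*j^2 - 17*j + 60) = (j - 3)*(j + 4)*(j^2 - 8*j + 15) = (j - 5)*(j - 3)*(j + 4)*(j - 3)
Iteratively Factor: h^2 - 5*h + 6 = (h - 2)*(h - 3)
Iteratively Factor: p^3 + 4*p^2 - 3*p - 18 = (p + 3)*(p^2 + p - 6) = (p - 2)*(p + 3)*(p + 3)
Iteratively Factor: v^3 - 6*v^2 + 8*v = (v)*(v^2 - 6*v + 8) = v*(v - 2)*(v - 4)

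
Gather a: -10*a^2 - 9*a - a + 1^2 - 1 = -10*a^2 - 10*a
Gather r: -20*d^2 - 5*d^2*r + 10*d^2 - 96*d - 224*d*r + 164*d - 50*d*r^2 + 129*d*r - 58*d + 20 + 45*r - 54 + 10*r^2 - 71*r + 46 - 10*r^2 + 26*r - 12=-10*d^2 - 50*d*r^2 + 10*d + r*(-5*d^2 - 95*d)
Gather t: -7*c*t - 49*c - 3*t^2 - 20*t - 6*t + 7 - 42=-49*c - 3*t^2 + t*(-7*c - 26) - 35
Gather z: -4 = -4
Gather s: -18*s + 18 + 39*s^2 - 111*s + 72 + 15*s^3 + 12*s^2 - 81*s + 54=15*s^3 + 51*s^2 - 210*s + 144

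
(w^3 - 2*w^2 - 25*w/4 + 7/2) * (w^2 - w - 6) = w^5 - 3*w^4 - 41*w^3/4 + 87*w^2/4 + 34*w - 21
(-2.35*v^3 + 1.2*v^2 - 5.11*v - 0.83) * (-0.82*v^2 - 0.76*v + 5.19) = 1.927*v^5 + 0.802*v^4 - 8.9183*v^3 + 10.7922*v^2 - 25.8901*v - 4.3077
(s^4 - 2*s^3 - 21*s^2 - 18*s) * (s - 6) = s^5 - 8*s^4 - 9*s^3 + 108*s^2 + 108*s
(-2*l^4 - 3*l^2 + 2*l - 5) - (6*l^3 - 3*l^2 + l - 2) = -2*l^4 - 6*l^3 + l - 3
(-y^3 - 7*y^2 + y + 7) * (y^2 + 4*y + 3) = -y^5 - 11*y^4 - 30*y^3 - 10*y^2 + 31*y + 21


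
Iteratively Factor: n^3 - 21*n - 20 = (n + 1)*(n^2 - n - 20) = (n + 1)*(n + 4)*(n - 5)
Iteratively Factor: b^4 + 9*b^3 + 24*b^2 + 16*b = (b + 4)*(b^3 + 5*b^2 + 4*b) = b*(b + 4)*(b^2 + 5*b + 4) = b*(b + 4)^2*(b + 1)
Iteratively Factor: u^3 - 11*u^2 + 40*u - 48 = (u - 4)*(u^2 - 7*u + 12) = (u - 4)^2*(u - 3)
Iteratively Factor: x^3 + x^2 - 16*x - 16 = (x + 4)*(x^2 - 3*x - 4) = (x - 4)*(x + 4)*(x + 1)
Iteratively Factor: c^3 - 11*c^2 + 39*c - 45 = (c - 3)*(c^2 - 8*c + 15) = (c - 5)*(c - 3)*(c - 3)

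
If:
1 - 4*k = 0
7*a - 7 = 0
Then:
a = 1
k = 1/4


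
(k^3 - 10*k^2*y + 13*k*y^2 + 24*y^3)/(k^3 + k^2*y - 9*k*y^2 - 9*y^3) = (k - 8*y)/(k + 3*y)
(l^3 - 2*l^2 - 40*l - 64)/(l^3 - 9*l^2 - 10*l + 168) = (l^2 - 6*l - 16)/(l^2 - 13*l + 42)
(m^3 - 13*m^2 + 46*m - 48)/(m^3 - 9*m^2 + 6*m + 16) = (m - 3)/(m + 1)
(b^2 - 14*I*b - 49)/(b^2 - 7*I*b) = (b - 7*I)/b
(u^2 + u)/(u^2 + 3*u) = (u + 1)/(u + 3)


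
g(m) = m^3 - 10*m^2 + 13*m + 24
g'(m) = 3*m^2 - 20*m + 13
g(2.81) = 3.76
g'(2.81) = -19.51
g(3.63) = -12.75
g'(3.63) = -20.07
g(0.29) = 26.95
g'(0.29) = 7.45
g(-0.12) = 22.29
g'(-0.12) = 15.44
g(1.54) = 23.96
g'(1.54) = -10.69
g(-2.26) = -68.00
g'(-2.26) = 73.52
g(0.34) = 27.30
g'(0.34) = 6.55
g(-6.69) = -809.95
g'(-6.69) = 281.07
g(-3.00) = -132.00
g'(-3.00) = 100.00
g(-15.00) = -5796.00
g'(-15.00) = 988.00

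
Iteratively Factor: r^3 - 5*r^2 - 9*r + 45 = (r - 5)*(r^2 - 9) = (r - 5)*(r - 3)*(r + 3)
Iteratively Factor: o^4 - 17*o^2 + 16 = (o - 4)*(o^3 + 4*o^2 - o - 4) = (o - 4)*(o + 1)*(o^2 + 3*o - 4) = (o - 4)*(o - 1)*(o + 1)*(o + 4)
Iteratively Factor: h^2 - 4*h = (h - 4)*(h)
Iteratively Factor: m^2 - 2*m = (m)*(m - 2)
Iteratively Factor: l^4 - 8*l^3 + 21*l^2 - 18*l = (l)*(l^3 - 8*l^2 + 21*l - 18) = l*(l - 3)*(l^2 - 5*l + 6) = l*(l - 3)*(l - 2)*(l - 3)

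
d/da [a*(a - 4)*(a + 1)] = 3*a^2 - 6*a - 4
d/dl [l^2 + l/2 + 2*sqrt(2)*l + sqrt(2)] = 2*l + 1/2 + 2*sqrt(2)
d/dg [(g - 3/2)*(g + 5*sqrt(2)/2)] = 2*g - 3/2 + 5*sqrt(2)/2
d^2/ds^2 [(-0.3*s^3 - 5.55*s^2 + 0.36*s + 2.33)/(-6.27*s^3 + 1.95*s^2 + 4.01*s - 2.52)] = (443.709089999999*s^6 - 39.6590039999999*s^5 - 292.408974*s^4 - 866.927694*s^3 + 512.040564*s^2 + 112.389462*s - 34.61881)/(246.491883*s^9 - 229.980465*s^8 - 401.409162*s^7 + 583.960239*s^6 + 71.8579259999999*s^5 - 445.479309*s^4 + 173.200663*s^3 + 84.415716*s^2 - 76.395312*s + 16.003008)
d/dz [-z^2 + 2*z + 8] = 2 - 2*z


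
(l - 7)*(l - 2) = l^2 - 9*l + 14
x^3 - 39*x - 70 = (x - 7)*(x + 2)*(x + 5)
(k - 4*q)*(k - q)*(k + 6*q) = k^3 + k^2*q - 26*k*q^2 + 24*q^3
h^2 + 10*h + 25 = (h + 5)^2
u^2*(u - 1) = u^3 - u^2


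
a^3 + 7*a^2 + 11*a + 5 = (a + 1)^2*(a + 5)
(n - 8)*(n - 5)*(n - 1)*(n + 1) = n^4 - 13*n^3 + 39*n^2 + 13*n - 40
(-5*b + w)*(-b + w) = 5*b^2 - 6*b*w + w^2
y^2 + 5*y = y*(y + 5)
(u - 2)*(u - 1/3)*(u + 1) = u^3 - 4*u^2/3 - 5*u/3 + 2/3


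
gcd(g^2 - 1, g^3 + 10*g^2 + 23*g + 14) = g + 1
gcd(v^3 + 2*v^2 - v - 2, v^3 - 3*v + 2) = v^2 + v - 2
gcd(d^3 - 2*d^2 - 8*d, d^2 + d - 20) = d - 4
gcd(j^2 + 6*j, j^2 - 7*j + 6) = 1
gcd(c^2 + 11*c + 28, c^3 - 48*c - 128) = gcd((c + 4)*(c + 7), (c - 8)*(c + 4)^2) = c + 4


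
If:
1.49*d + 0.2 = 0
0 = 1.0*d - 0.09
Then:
No Solution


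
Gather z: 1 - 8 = -7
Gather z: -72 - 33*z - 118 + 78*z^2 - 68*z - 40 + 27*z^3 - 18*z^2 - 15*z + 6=27*z^3 + 60*z^2 - 116*z - 224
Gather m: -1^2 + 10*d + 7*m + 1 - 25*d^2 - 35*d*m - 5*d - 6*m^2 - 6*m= -25*d^2 + 5*d - 6*m^2 + m*(1 - 35*d)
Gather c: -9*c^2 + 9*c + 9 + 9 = -9*c^2 + 9*c + 18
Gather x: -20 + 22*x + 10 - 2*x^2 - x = -2*x^2 + 21*x - 10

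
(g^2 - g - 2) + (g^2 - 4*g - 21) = 2*g^2 - 5*g - 23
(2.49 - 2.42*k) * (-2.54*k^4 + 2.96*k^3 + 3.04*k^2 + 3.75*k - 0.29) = 6.1468*k^5 - 13.4878*k^4 + 0.0136000000000012*k^3 - 1.5054*k^2 + 10.0393*k - 0.7221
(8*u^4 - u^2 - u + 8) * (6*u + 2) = 48*u^5 + 16*u^4 - 6*u^3 - 8*u^2 + 46*u + 16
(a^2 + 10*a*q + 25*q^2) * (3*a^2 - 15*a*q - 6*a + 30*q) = 3*a^4 + 15*a^3*q - 6*a^3 - 75*a^2*q^2 - 30*a^2*q - 375*a*q^3 + 150*a*q^2 + 750*q^3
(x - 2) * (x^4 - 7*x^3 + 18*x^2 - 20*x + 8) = x^5 - 9*x^4 + 32*x^3 - 56*x^2 + 48*x - 16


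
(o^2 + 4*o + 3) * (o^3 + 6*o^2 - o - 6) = o^5 + 10*o^4 + 26*o^3 + 8*o^2 - 27*o - 18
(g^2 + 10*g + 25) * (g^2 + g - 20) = g^4 + 11*g^3 + 15*g^2 - 175*g - 500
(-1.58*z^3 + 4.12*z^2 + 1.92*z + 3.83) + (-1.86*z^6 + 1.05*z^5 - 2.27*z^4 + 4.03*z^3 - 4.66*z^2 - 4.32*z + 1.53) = -1.86*z^6 + 1.05*z^5 - 2.27*z^4 + 2.45*z^3 - 0.54*z^2 - 2.4*z + 5.36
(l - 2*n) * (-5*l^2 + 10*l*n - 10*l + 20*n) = -5*l^3 + 20*l^2*n - 10*l^2 - 20*l*n^2 + 40*l*n - 40*n^2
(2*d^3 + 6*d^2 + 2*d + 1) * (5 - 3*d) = -6*d^4 - 8*d^3 + 24*d^2 + 7*d + 5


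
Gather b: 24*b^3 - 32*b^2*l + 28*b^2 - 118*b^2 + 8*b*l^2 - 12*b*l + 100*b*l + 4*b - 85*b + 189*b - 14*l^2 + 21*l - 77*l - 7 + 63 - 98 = 24*b^3 + b^2*(-32*l - 90) + b*(8*l^2 + 88*l + 108) - 14*l^2 - 56*l - 42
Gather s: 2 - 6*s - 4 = -6*s - 2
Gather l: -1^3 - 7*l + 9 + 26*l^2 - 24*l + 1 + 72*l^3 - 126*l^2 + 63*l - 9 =72*l^3 - 100*l^2 + 32*l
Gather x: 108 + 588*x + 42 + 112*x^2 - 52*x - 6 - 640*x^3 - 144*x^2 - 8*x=-640*x^3 - 32*x^2 + 528*x + 144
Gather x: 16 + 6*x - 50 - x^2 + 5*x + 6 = -x^2 + 11*x - 28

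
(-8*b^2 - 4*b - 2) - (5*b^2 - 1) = -13*b^2 - 4*b - 1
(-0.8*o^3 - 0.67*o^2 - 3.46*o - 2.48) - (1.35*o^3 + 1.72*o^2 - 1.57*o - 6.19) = -2.15*o^3 - 2.39*o^2 - 1.89*o + 3.71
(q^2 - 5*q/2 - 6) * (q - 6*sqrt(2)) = q^3 - 6*sqrt(2)*q^2 - 5*q^2/2 - 6*q + 15*sqrt(2)*q + 36*sqrt(2)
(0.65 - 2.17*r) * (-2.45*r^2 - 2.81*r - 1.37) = 5.3165*r^3 + 4.5052*r^2 + 1.1464*r - 0.8905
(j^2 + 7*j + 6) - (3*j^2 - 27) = -2*j^2 + 7*j + 33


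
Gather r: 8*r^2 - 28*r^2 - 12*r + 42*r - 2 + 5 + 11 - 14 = -20*r^2 + 30*r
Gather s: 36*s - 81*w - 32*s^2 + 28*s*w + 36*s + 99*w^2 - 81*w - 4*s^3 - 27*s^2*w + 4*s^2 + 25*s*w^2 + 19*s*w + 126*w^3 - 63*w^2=-4*s^3 + s^2*(-27*w - 28) + s*(25*w^2 + 47*w + 72) + 126*w^3 + 36*w^2 - 162*w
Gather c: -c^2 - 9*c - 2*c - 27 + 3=-c^2 - 11*c - 24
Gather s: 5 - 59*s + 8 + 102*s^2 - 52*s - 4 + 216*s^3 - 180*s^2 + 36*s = 216*s^3 - 78*s^2 - 75*s + 9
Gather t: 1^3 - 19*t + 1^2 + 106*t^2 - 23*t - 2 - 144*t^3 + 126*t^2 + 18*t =-144*t^3 + 232*t^2 - 24*t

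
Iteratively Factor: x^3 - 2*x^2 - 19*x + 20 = (x - 5)*(x^2 + 3*x - 4) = (x - 5)*(x - 1)*(x + 4)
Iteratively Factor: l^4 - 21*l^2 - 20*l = (l + 1)*(l^3 - l^2 - 20*l) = (l - 5)*(l + 1)*(l^2 + 4*l) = l*(l - 5)*(l + 1)*(l + 4)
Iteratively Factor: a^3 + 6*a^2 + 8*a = (a + 2)*(a^2 + 4*a) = a*(a + 2)*(a + 4)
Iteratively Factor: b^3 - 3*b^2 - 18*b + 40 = (b - 5)*(b^2 + 2*b - 8) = (b - 5)*(b + 4)*(b - 2)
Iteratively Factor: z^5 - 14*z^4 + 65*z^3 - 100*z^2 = (z)*(z^4 - 14*z^3 + 65*z^2 - 100*z) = z^2*(z^3 - 14*z^2 + 65*z - 100) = z^2*(z - 5)*(z^2 - 9*z + 20) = z^2*(z - 5)^2*(z - 4)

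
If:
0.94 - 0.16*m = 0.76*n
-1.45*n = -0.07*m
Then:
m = 4.78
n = 0.23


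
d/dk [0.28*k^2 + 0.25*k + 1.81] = 0.56*k + 0.25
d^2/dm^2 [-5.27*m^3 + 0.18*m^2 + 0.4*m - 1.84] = 0.36 - 31.62*m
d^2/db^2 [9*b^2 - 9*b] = 18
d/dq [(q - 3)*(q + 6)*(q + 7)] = 3*q^2 + 20*q + 3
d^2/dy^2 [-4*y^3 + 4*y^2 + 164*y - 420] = 8 - 24*y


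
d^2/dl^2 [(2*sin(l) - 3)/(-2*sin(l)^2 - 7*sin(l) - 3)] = (8*sin(l)^5 - 76*sin(l)^4 - 214*sin(l)^3 - 45*sin(l)^2 + 405*sin(l) + 342)/(2*sin(l)^2 + 7*sin(l) + 3)^3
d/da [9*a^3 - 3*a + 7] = 27*a^2 - 3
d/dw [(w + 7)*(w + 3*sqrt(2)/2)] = 2*w + 3*sqrt(2)/2 + 7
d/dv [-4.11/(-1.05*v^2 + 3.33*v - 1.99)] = (13.6863 - 8.631*v)/(1.05*v^2 - 3.33*v + 1.99)^2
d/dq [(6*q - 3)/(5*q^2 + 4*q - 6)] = 6*(-5*q^2 + 5*q - 4)/(25*q^4 + 40*q^3 - 44*q^2 - 48*q + 36)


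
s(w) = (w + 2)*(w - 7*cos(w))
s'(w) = w + (w + 2)*(7*sin(w) + 1) - 7*cos(w)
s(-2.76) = -2.84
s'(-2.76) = 4.96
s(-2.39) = -1.06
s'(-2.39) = 4.20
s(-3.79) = -3.20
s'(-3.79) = -7.57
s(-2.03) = -0.03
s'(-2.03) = 1.23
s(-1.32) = -2.08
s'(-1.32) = -6.99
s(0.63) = -13.22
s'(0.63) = 8.45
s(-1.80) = -0.04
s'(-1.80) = -1.37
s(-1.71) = -0.21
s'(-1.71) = -2.46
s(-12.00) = 179.07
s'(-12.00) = -65.47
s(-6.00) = 50.88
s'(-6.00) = -24.54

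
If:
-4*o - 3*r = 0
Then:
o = -3*r/4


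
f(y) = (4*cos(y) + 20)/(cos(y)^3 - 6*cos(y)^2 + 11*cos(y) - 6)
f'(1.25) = 17.04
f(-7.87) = -3.23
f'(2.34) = 1.07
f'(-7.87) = -6.49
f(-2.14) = -1.29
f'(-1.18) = -21.23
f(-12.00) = -60.05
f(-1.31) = -5.93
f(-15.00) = -0.93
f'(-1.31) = -14.19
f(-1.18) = -8.20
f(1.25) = -6.87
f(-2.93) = -0.69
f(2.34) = -1.02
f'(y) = (4*cos(y) + 20)*(3*sin(y)*cos(y)^2 - 12*sin(y)*cos(y) + 11*sin(y))/(cos(y)^3 - 6*cos(y)^2 + 11*cos(y) - 6)^2 - 4*sin(y)/(cos(y)^3 - 6*cos(y)^2 + 11*cos(y) - 6) = 2*(-117*cos(y) + 9*cos(2*y) + cos(3*y) + 131)*sin(y)/(cos(y)^3 - 6*cos(y)^2 + 11*cos(y) - 6)^2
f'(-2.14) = -1.69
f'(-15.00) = -0.87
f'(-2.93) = -0.19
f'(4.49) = -3.82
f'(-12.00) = 254.69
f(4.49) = -2.19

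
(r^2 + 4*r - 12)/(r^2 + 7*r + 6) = (r - 2)/(r + 1)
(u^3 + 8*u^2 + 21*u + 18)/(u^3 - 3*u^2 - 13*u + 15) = (u^2 + 5*u + 6)/(u^2 - 6*u + 5)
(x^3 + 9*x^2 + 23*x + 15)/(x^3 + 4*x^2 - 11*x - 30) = (x^2 + 4*x + 3)/(x^2 - x - 6)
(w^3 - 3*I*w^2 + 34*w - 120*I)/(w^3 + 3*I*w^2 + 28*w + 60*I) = (w - 4*I)/(w + 2*I)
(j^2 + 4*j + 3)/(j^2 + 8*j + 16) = (j^2 + 4*j + 3)/(j^2 + 8*j + 16)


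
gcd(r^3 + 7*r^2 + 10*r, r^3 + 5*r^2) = r^2 + 5*r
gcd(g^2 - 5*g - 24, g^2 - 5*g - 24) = g^2 - 5*g - 24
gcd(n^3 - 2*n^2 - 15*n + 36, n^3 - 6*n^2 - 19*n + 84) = n^2 + n - 12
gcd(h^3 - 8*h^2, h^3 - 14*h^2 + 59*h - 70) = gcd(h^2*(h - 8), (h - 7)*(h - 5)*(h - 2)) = 1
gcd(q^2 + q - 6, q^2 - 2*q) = q - 2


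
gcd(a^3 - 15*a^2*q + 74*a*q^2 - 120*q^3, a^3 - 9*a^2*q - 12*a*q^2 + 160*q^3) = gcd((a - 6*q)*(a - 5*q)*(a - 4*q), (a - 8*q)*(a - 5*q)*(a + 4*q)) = -a + 5*q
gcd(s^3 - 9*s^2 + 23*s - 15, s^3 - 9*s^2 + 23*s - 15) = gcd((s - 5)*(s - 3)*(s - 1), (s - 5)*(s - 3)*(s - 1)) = s^3 - 9*s^2 + 23*s - 15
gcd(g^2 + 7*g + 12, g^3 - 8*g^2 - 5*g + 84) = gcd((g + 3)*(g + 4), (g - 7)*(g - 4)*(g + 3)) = g + 3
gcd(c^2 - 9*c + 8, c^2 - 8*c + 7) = c - 1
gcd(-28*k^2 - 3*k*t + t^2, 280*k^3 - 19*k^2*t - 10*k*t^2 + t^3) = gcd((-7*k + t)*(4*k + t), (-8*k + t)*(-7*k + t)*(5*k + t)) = -7*k + t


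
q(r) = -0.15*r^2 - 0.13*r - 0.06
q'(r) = -0.3*r - 0.13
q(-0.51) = -0.03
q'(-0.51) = 0.02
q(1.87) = -0.83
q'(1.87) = -0.69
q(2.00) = -0.92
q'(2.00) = -0.73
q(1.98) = -0.91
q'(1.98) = -0.72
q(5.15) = -4.71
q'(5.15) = -1.68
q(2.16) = -1.04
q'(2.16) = -0.78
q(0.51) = -0.17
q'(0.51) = -0.28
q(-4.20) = -2.16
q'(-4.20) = 1.13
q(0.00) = -0.06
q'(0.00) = -0.13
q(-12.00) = -20.10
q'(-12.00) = 3.47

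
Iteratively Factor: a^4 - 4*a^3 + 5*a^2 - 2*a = (a - 1)*(a^3 - 3*a^2 + 2*a) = a*(a - 1)*(a^2 - 3*a + 2) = a*(a - 2)*(a - 1)*(a - 1)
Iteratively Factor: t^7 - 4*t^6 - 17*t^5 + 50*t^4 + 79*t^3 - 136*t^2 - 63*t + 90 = (t + 2)*(t^6 - 6*t^5 - 5*t^4 + 60*t^3 - 41*t^2 - 54*t + 45) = (t - 3)*(t + 2)*(t^5 - 3*t^4 - 14*t^3 + 18*t^2 + 13*t - 15) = (t - 3)*(t + 1)*(t + 2)*(t^4 - 4*t^3 - 10*t^2 + 28*t - 15) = (t - 5)*(t - 3)*(t + 1)*(t + 2)*(t^3 + t^2 - 5*t + 3) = (t - 5)*(t - 3)*(t - 1)*(t + 1)*(t + 2)*(t^2 + 2*t - 3) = (t - 5)*(t - 3)*(t - 1)*(t + 1)*(t + 2)*(t + 3)*(t - 1)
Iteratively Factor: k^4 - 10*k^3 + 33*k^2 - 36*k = (k - 4)*(k^3 - 6*k^2 + 9*k) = (k - 4)*(k - 3)*(k^2 - 3*k) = k*(k - 4)*(k - 3)*(k - 3)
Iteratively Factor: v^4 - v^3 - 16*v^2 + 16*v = (v + 4)*(v^3 - 5*v^2 + 4*v) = v*(v + 4)*(v^2 - 5*v + 4) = v*(v - 4)*(v + 4)*(v - 1)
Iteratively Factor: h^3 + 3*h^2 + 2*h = (h + 2)*(h^2 + h) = (h + 1)*(h + 2)*(h)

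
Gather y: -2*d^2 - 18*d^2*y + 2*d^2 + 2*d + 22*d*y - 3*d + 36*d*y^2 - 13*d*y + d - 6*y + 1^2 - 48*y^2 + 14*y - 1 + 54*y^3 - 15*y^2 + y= 54*y^3 + y^2*(36*d - 63) + y*(-18*d^2 + 9*d + 9)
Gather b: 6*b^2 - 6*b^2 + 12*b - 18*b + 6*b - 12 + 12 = 0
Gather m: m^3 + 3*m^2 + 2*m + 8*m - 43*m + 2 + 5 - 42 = m^3 + 3*m^2 - 33*m - 35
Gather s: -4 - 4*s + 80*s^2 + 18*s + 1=80*s^2 + 14*s - 3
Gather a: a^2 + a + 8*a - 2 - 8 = a^2 + 9*a - 10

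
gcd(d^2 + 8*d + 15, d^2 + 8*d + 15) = d^2 + 8*d + 15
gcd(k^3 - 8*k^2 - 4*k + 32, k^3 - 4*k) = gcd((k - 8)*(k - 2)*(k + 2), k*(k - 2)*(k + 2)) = k^2 - 4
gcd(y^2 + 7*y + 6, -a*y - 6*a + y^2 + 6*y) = y + 6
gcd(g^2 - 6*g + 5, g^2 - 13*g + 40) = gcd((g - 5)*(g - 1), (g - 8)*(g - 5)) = g - 5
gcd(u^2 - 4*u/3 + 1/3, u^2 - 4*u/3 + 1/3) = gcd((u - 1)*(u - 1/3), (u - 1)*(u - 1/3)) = u^2 - 4*u/3 + 1/3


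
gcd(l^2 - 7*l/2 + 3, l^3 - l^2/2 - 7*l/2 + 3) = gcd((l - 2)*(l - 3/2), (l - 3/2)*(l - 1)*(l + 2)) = l - 3/2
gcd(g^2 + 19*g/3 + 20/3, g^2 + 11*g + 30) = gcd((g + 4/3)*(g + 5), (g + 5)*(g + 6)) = g + 5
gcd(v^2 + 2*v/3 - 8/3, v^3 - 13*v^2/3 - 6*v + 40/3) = v^2 + 2*v/3 - 8/3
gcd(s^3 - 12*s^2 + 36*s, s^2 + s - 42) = s - 6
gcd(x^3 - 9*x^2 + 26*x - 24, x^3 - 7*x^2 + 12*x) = x^2 - 7*x + 12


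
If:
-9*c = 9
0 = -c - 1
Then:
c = -1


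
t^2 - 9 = (t - 3)*(t + 3)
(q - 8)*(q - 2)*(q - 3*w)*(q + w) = q^4 - 2*q^3*w - 10*q^3 - 3*q^2*w^2 + 20*q^2*w + 16*q^2 + 30*q*w^2 - 32*q*w - 48*w^2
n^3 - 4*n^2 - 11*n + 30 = (n - 5)*(n - 2)*(n + 3)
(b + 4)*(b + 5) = b^2 + 9*b + 20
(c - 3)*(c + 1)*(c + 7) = c^3 + 5*c^2 - 17*c - 21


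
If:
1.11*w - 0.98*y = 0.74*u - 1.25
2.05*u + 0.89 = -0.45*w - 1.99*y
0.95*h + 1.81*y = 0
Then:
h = -1.90526315789474*y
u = -1.01587119033928*y - 0.163082231167338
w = 0.205635422656699*y - 1.23484761357102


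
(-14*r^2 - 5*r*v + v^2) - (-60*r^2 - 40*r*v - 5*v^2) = 46*r^2 + 35*r*v + 6*v^2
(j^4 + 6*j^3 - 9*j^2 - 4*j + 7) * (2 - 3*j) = -3*j^5 - 16*j^4 + 39*j^3 - 6*j^2 - 29*j + 14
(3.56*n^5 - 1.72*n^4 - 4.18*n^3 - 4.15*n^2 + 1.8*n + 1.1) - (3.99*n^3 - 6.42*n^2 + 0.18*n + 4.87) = 3.56*n^5 - 1.72*n^4 - 8.17*n^3 + 2.27*n^2 + 1.62*n - 3.77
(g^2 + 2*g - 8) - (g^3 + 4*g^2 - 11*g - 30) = -g^3 - 3*g^2 + 13*g + 22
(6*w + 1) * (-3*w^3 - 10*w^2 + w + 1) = -18*w^4 - 63*w^3 - 4*w^2 + 7*w + 1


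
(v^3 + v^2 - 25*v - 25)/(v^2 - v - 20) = (v^2 + 6*v + 5)/(v + 4)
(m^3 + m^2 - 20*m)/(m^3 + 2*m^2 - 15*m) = (m - 4)/(m - 3)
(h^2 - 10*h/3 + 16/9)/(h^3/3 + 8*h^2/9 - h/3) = (9*h^2 - 30*h + 16)/(h*(3*h^2 + 8*h - 3))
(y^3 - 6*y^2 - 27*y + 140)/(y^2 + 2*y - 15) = (y^2 - 11*y + 28)/(y - 3)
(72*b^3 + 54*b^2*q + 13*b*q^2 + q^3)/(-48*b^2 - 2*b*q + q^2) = (12*b^2 + 7*b*q + q^2)/(-8*b + q)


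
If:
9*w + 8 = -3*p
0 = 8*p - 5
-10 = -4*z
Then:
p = 5/8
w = -79/72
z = 5/2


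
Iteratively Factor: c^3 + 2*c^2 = (c)*(c^2 + 2*c) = c^2*(c + 2)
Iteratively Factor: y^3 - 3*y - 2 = (y - 2)*(y^2 + 2*y + 1) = (y - 2)*(y + 1)*(y + 1)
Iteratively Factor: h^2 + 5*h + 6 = (h + 3)*(h + 2)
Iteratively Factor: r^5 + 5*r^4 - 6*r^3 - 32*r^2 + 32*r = (r - 2)*(r^4 + 7*r^3 + 8*r^2 - 16*r) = r*(r - 2)*(r^3 + 7*r^2 + 8*r - 16) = r*(r - 2)*(r - 1)*(r^2 + 8*r + 16) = r*(r - 2)*(r - 1)*(r + 4)*(r + 4)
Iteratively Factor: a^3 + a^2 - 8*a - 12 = (a + 2)*(a^2 - a - 6) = (a - 3)*(a + 2)*(a + 2)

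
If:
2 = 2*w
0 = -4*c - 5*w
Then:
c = -5/4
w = 1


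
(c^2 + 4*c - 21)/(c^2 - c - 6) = (c + 7)/(c + 2)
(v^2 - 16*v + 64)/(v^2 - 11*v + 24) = (v - 8)/(v - 3)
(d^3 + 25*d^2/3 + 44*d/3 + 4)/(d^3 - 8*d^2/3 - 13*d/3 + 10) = (3*d^2 + 19*d + 6)/(3*d^2 - 14*d + 15)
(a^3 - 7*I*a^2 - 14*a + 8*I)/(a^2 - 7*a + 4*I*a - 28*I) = (a^3 - 7*I*a^2 - 14*a + 8*I)/(a^2 + a*(-7 + 4*I) - 28*I)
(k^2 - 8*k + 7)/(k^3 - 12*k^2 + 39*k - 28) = 1/(k - 4)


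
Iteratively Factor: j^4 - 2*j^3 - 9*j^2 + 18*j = (j)*(j^3 - 2*j^2 - 9*j + 18) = j*(j - 3)*(j^2 + j - 6) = j*(j - 3)*(j + 3)*(j - 2)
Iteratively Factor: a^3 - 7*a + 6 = (a + 3)*(a^2 - 3*a + 2) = (a - 2)*(a + 3)*(a - 1)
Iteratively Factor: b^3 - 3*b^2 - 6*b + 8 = (b - 4)*(b^2 + b - 2) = (b - 4)*(b + 2)*(b - 1)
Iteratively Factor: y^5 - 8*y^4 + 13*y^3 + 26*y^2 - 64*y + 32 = (y - 1)*(y^4 - 7*y^3 + 6*y^2 + 32*y - 32) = (y - 4)*(y - 1)*(y^3 - 3*y^2 - 6*y + 8) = (y - 4)^2*(y - 1)*(y^2 + y - 2) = (y - 4)^2*(y - 1)*(y + 2)*(y - 1)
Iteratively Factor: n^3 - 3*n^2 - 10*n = (n)*(n^2 - 3*n - 10) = n*(n - 5)*(n + 2)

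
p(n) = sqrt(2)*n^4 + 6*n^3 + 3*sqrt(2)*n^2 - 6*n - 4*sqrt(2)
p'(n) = 4*sqrt(2)*n^3 + 18*n^2 + 6*sqrt(2)*n - 6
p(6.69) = 4773.42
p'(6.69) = 2550.14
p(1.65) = 33.43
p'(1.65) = 82.42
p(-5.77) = 585.15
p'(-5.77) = -542.37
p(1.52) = 23.65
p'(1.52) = 68.35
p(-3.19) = 8.33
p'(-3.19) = -33.53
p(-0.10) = -5.02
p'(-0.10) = -6.67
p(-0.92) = -0.20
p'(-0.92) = -2.98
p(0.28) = -6.86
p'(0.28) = -2.09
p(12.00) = 40226.42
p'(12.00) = 12462.87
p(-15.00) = 52383.50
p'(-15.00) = -15175.16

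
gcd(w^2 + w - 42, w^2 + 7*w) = w + 7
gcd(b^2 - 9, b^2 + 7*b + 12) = b + 3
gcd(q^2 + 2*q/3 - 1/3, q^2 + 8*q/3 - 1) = q - 1/3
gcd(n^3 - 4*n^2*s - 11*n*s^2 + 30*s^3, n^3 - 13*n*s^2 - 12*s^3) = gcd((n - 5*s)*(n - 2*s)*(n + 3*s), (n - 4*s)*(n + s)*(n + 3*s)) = n + 3*s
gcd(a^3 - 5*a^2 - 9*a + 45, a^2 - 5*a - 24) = a + 3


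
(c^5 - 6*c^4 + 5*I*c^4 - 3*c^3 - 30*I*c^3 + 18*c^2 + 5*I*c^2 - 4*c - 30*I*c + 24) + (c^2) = c^5 - 6*c^4 + 5*I*c^4 - 3*c^3 - 30*I*c^3 + 19*c^2 + 5*I*c^2 - 4*c - 30*I*c + 24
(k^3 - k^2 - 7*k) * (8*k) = 8*k^4 - 8*k^3 - 56*k^2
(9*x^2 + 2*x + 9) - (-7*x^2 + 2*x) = 16*x^2 + 9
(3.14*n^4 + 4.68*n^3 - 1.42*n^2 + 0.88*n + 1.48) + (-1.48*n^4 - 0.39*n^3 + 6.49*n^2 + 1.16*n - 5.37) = 1.66*n^4 + 4.29*n^3 + 5.07*n^2 + 2.04*n - 3.89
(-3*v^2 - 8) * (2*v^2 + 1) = -6*v^4 - 19*v^2 - 8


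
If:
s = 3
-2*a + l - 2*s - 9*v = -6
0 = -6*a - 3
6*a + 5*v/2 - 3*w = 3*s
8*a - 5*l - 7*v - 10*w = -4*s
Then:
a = -1/2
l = 1250/181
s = 3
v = 159/181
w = -1183/362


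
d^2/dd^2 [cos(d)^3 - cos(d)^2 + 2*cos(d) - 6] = -11*cos(d)/4 + 2*cos(2*d) - 9*cos(3*d)/4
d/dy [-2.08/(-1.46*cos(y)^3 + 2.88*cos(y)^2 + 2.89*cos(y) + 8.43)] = (9.1104*cos(y)^2 - 11.9808*cos(y) - 6.0112)*sin(y)/(-1.46*cos(y)^3 + 2.88*cos(y)^2 + 2.89*cos(y) + 8.43)^2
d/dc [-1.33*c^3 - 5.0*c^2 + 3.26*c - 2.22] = -3.99*c^2 - 10.0*c + 3.26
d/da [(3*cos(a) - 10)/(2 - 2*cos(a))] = 7*sin(a)/(2*(cos(a) - 1)^2)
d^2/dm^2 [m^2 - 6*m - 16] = 2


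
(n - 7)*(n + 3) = n^2 - 4*n - 21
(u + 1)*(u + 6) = u^2 + 7*u + 6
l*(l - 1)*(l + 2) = l^3 + l^2 - 2*l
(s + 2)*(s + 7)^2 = s^3 + 16*s^2 + 77*s + 98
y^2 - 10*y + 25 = (y - 5)^2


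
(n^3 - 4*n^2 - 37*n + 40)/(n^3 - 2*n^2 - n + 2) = (n^2 - 3*n - 40)/(n^2 - n - 2)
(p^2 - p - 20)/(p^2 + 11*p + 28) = (p - 5)/(p + 7)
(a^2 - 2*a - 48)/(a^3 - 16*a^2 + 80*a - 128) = (a + 6)/(a^2 - 8*a + 16)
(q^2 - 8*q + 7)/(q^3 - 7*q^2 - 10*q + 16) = (q - 7)/(q^2 - 6*q - 16)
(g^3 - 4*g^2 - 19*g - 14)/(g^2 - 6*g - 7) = g + 2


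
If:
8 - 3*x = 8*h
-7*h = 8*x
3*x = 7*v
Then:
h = 64/43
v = -24/43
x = -56/43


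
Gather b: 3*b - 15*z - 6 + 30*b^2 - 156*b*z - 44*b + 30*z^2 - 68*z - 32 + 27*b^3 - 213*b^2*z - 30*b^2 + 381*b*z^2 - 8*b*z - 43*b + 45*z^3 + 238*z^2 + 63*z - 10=27*b^3 - 213*b^2*z + b*(381*z^2 - 164*z - 84) + 45*z^3 + 268*z^2 - 20*z - 48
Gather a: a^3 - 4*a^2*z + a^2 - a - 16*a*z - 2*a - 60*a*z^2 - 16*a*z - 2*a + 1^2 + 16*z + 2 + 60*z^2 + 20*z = a^3 + a^2*(1 - 4*z) + a*(-60*z^2 - 32*z - 5) + 60*z^2 + 36*z + 3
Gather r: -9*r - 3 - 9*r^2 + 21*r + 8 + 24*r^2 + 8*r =15*r^2 + 20*r + 5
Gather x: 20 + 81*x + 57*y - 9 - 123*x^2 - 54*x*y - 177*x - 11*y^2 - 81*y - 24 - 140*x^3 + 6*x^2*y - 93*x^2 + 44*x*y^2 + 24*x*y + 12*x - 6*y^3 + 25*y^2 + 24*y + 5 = -140*x^3 + x^2*(6*y - 216) + x*(44*y^2 - 30*y - 84) - 6*y^3 + 14*y^2 - 8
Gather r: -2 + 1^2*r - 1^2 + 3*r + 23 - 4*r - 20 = 0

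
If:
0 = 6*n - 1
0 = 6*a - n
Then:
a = 1/36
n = 1/6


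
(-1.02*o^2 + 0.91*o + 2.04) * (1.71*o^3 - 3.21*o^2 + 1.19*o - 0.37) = -1.7442*o^5 + 4.8303*o^4 - 0.6465*o^3 - 5.0881*o^2 + 2.0909*o - 0.7548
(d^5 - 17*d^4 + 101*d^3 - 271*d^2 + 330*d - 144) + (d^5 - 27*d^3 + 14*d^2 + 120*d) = 2*d^5 - 17*d^4 + 74*d^3 - 257*d^2 + 450*d - 144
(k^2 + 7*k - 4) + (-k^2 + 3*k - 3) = 10*k - 7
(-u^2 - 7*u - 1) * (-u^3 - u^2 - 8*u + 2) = u^5 + 8*u^4 + 16*u^3 + 55*u^2 - 6*u - 2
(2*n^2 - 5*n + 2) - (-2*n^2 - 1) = 4*n^2 - 5*n + 3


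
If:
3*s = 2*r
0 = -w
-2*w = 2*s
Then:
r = 0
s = 0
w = 0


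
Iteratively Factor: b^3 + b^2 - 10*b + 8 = (b - 2)*(b^2 + 3*b - 4) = (b - 2)*(b + 4)*(b - 1)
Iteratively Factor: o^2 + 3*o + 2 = (o + 2)*(o + 1)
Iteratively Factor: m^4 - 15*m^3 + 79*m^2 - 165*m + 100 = (m - 4)*(m^3 - 11*m^2 + 35*m - 25) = (m - 5)*(m - 4)*(m^2 - 6*m + 5) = (m - 5)*(m - 4)*(m - 1)*(m - 5)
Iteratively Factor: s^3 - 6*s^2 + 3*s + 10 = (s + 1)*(s^2 - 7*s + 10) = (s - 2)*(s + 1)*(s - 5)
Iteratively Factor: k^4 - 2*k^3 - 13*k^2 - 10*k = (k - 5)*(k^3 + 3*k^2 + 2*k) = k*(k - 5)*(k^2 + 3*k + 2) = k*(k - 5)*(k + 2)*(k + 1)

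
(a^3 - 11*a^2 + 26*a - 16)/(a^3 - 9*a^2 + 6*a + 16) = (a - 1)/(a + 1)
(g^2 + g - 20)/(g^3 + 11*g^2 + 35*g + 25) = (g - 4)/(g^2 + 6*g + 5)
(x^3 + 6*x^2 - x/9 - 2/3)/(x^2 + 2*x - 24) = (x^2 - 1/9)/(x - 4)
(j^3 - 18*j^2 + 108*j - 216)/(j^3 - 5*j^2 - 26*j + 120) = (j^2 - 12*j + 36)/(j^2 + j - 20)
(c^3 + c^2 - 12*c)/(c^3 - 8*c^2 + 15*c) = (c + 4)/(c - 5)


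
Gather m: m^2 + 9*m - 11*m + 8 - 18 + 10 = m^2 - 2*m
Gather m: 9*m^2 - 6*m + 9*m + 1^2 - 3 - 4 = 9*m^2 + 3*m - 6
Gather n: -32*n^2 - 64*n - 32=-32*n^2 - 64*n - 32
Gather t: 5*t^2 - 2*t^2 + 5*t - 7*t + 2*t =3*t^2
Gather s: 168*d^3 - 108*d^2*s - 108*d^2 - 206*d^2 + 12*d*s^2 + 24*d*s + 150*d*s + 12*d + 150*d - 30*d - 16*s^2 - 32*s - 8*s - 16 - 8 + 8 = 168*d^3 - 314*d^2 + 132*d + s^2*(12*d - 16) + s*(-108*d^2 + 174*d - 40) - 16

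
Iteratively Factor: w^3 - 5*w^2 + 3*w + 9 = (w + 1)*(w^2 - 6*w + 9) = (w - 3)*(w + 1)*(w - 3)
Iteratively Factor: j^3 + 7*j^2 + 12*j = (j + 3)*(j^2 + 4*j) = j*(j + 3)*(j + 4)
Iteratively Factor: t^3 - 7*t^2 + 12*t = (t)*(t^2 - 7*t + 12) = t*(t - 4)*(t - 3)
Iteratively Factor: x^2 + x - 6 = (x - 2)*(x + 3)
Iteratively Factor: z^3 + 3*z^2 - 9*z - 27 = (z - 3)*(z^2 + 6*z + 9) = (z - 3)*(z + 3)*(z + 3)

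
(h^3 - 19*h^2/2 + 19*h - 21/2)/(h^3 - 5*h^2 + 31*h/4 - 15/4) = 2*(h - 7)/(2*h - 5)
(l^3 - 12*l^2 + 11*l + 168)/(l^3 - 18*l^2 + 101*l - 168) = (l + 3)/(l - 3)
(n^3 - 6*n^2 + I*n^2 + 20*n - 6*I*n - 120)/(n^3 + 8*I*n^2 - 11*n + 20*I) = (n^2 + n*(-6 - 4*I) + 24*I)/(n^2 + 3*I*n + 4)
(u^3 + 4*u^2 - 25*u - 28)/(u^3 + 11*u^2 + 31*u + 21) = (u - 4)/(u + 3)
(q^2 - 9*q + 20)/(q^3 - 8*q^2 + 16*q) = (q - 5)/(q*(q - 4))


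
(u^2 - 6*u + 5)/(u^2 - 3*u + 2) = (u - 5)/(u - 2)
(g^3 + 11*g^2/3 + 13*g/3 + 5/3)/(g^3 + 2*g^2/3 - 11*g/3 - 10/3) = (g + 1)/(g - 2)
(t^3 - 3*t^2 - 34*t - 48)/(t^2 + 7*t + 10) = (t^2 - 5*t - 24)/(t + 5)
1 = 1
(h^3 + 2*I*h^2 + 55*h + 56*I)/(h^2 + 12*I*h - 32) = (h^2 - 6*I*h + 7)/(h + 4*I)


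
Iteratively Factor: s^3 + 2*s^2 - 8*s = (s)*(s^2 + 2*s - 8) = s*(s - 2)*(s + 4)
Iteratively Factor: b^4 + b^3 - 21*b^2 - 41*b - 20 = (b - 5)*(b^3 + 6*b^2 + 9*b + 4) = (b - 5)*(b + 4)*(b^2 + 2*b + 1) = (b - 5)*(b + 1)*(b + 4)*(b + 1)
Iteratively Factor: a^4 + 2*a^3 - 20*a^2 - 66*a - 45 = (a + 3)*(a^3 - a^2 - 17*a - 15) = (a + 1)*(a + 3)*(a^2 - 2*a - 15) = (a + 1)*(a + 3)^2*(a - 5)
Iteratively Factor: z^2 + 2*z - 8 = (z - 2)*(z + 4)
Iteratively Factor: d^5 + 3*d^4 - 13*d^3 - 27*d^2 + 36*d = (d)*(d^4 + 3*d^3 - 13*d^2 - 27*d + 36) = d*(d + 3)*(d^3 - 13*d + 12) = d*(d + 3)*(d + 4)*(d^2 - 4*d + 3) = d*(d - 3)*(d + 3)*(d + 4)*(d - 1)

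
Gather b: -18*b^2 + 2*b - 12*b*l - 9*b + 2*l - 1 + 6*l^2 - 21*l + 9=-18*b^2 + b*(-12*l - 7) + 6*l^2 - 19*l + 8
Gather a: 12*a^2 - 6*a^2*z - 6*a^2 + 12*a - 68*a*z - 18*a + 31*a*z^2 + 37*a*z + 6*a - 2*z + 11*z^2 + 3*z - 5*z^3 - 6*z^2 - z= a^2*(6 - 6*z) + a*(31*z^2 - 31*z) - 5*z^3 + 5*z^2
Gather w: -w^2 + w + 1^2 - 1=-w^2 + w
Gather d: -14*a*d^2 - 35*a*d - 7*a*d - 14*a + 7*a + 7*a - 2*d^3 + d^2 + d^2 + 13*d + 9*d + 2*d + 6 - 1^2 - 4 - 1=-2*d^3 + d^2*(2 - 14*a) + d*(24 - 42*a)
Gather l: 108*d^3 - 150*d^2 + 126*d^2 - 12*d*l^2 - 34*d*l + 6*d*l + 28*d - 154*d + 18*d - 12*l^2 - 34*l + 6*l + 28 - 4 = 108*d^3 - 24*d^2 - 108*d + l^2*(-12*d - 12) + l*(-28*d - 28) + 24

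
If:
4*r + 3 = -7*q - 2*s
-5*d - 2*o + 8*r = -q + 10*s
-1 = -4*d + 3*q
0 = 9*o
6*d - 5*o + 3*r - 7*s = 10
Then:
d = 797/1055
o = 0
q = 711/1055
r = -1337/1055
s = -1397/1055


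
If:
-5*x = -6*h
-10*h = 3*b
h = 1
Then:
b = -10/3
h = 1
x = 6/5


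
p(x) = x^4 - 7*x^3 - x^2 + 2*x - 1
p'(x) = 4*x^3 - 21*x^2 - 2*x + 2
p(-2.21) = 89.11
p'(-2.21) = -139.32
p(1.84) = -32.85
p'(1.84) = -47.86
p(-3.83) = 585.12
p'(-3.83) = -523.11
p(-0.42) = -1.47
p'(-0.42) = -1.16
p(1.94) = -37.83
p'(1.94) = -51.71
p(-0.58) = -1.02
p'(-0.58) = -4.68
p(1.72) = -27.39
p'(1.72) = -43.21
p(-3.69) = 515.11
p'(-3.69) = -477.53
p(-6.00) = 2759.00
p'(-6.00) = -1606.00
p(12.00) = 8519.00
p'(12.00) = 3866.00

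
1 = 1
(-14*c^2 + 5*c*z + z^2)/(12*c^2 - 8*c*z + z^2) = (7*c + z)/(-6*c + z)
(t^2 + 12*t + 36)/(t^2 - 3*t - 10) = (t^2 + 12*t + 36)/(t^2 - 3*t - 10)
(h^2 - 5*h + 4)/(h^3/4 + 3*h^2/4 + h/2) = 4*(h^2 - 5*h + 4)/(h*(h^2 + 3*h + 2))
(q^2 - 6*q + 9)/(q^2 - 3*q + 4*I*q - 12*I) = (q - 3)/(q + 4*I)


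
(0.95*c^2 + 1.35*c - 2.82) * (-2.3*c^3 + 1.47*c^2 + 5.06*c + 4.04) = -2.185*c^5 - 1.7085*c^4 + 13.2775*c^3 + 6.5236*c^2 - 8.8152*c - 11.3928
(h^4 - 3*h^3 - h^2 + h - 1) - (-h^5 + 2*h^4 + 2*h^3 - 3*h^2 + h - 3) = h^5 - h^4 - 5*h^3 + 2*h^2 + 2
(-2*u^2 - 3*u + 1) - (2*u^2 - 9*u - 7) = -4*u^2 + 6*u + 8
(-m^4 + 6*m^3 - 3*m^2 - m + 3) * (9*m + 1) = -9*m^5 + 53*m^4 - 21*m^3 - 12*m^2 + 26*m + 3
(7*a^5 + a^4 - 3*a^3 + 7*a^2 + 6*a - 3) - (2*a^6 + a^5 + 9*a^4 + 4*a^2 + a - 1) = -2*a^6 + 6*a^5 - 8*a^4 - 3*a^3 + 3*a^2 + 5*a - 2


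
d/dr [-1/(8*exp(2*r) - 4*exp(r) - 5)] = (16*exp(r) - 4)*exp(r)/(-8*exp(2*r) + 4*exp(r) + 5)^2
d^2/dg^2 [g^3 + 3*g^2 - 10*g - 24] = 6*g + 6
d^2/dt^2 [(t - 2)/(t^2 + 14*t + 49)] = 2*(t - 20)/(t^4 + 28*t^3 + 294*t^2 + 1372*t + 2401)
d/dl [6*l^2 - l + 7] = 12*l - 1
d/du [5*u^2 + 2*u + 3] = 10*u + 2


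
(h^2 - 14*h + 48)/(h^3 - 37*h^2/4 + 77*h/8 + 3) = 8*(h - 6)/(8*h^2 - 10*h - 3)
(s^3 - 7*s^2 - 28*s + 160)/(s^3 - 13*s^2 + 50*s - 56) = (s^2 - 3*s - 40)/(s^2 - 9*s + 14)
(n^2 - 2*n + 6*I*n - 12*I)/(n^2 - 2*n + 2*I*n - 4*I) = (n + 6*I)/(n + 2*I)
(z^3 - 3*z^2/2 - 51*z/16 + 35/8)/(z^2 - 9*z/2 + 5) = (16*z^2 + 8*z - 35)/(8*(2*z - 5))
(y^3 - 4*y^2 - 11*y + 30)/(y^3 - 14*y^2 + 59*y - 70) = (y + 3)/(y - 7)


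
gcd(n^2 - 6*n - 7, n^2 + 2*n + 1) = n + 1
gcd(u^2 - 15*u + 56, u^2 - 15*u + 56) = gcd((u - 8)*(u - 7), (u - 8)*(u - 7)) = u^2 - 15*u + 56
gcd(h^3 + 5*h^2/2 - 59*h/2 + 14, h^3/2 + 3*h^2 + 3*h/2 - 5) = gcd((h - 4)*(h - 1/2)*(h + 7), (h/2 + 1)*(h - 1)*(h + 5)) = 1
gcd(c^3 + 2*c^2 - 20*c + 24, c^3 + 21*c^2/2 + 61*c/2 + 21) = c + 6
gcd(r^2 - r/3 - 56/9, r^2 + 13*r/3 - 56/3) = r - 8/3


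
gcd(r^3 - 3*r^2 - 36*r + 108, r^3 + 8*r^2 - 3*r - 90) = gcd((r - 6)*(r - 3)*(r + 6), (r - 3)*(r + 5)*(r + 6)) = r^2 + 3*r - 18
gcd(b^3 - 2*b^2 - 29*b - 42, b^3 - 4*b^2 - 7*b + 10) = b + 2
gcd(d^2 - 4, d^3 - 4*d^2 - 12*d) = d + 2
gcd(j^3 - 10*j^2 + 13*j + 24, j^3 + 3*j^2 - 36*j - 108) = 1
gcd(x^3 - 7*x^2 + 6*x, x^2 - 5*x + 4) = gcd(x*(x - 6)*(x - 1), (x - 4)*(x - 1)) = x - 1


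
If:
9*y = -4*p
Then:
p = -9*y/4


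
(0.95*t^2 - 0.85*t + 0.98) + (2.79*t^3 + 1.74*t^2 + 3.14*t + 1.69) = 2.79*t^3 + 2.69*t^2 + 2.29*t + 2.67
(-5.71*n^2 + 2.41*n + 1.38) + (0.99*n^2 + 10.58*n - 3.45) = -4.72*n^2 + 12.99*n - 2.07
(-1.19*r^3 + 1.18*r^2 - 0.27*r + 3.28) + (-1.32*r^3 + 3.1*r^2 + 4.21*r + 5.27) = -2.51*r^3 + 4.28*r^2 + 3.94*r + 8.55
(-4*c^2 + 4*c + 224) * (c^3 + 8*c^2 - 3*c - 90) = -4*c^5 - 28*c^4 + 268*c^3 + 2140*c^2 - 1032*c - 20160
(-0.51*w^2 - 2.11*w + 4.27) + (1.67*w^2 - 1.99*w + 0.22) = 1.16*w^2 - 4.1*w + 4.49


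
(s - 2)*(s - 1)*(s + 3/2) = s^3 - 3*s^2/2 - 5*s/2 + 3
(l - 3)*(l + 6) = l^2 + 3*l - 18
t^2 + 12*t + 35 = (t + 5)*(t + 7)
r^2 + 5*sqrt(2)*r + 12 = (r + 2*sqrt(2))*(r + 3*sqrt(2))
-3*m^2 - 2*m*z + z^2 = (-3*m + z)*(m + z)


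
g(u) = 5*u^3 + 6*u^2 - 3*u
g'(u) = 15*u^2 + 12*u - 3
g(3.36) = 247.32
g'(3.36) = 206.66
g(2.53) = 111.79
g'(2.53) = 123.37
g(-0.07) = 0.24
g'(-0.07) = -3.77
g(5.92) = 1229.89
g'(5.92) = 593.74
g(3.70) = 324.30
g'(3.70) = 246.75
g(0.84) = 4.68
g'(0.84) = 17.66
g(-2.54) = -35.61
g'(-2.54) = 63.29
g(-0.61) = 2.93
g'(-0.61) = -4.74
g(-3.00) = -72.00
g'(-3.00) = 96.00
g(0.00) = 0.00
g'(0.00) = -3.00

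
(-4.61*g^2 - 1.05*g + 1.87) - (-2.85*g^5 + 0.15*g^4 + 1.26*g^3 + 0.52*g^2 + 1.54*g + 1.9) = 2.85*g^5 - 0.15*g^4 - 1.26*g^3 - 5.13*g^2 - 2.59*g - 0.0299999999999998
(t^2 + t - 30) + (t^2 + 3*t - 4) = 2*t^2 + 4*t - 34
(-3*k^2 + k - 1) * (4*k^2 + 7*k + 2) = -12*k^4 - 17*k^3 - 3*k^2 - 5*k - 2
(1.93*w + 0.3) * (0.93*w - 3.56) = 1.7949*w^2 - 6.5918*w - 1.068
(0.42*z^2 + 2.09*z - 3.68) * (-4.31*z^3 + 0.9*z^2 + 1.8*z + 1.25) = -1.8102*z^5 - 8.6299*z^4 + 18.4978*z^3 + 0.975*z^2 - 4.0115*z - 4.6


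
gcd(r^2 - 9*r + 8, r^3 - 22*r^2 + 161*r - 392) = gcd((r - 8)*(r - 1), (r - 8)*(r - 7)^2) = r - 8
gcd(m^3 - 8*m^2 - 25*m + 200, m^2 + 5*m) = m + 5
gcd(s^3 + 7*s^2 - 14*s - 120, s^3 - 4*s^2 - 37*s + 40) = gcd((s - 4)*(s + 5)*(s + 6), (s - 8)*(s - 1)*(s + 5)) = s + 5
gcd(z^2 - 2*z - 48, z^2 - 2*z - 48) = z^2 - 2*z - 48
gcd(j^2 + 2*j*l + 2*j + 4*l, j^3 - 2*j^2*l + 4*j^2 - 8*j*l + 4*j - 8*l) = j + 2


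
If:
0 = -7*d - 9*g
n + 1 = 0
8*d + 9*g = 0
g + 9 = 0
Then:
No Solution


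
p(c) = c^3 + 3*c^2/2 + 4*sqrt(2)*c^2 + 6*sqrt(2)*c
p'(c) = 3*c^2 + 3*c + 8*sqrt(2)*c + 6*sqrt(2)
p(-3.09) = 12.61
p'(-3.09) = -7.10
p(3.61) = 170.95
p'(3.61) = 99.25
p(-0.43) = -2.40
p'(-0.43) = 2.89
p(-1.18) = -1.69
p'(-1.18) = -4.23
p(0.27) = 2.83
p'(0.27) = 12.57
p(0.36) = 4.03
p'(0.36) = 14.03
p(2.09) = 58.13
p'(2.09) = 51.51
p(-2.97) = 11.73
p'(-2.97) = -7.56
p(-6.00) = -9.26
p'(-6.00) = 30.60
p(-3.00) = 11.96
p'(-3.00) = -7.46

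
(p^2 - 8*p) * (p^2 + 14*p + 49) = p^4 + 6*p^3 - 63*p^2 - 392*p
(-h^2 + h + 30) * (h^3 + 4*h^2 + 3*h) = -h^5 - 3*h^4 + 31*h^3 + 123*h^2 + 90*h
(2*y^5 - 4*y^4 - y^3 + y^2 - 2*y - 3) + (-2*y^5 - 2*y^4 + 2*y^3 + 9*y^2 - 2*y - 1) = -6*y^4 + y^3 + 10*y^2 - 4*y - 4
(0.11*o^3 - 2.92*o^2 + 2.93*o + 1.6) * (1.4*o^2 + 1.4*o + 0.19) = 0.154*o^5 - 3.934*o^4 + 0.0349000000000004*o^3 + 5.7872*o^2 + 2.7967*o + 0.304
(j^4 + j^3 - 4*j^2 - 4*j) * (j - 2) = j^5 - j^4 - 6*j^3 + 4*j^2 + 8*j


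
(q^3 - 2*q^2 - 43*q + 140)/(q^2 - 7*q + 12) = (q^2 + 2*q - 35)/(q - 3)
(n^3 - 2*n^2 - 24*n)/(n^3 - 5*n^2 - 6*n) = (n + 4)/(n + 1)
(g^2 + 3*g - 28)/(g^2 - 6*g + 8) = (g + 7)/(g - 2)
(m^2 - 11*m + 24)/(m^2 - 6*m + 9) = (m - 8)/(m - 3)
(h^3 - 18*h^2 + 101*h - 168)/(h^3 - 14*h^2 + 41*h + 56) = (h - 3)/(h + 1)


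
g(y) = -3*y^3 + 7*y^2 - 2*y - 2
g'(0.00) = -2.00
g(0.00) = -2.00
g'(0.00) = -2.00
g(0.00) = -2.00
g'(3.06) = -43.43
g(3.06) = -28.53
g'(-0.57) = -12.90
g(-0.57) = 1.97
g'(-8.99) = -855.24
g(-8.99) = 2761.44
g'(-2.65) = -102.30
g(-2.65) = 108.29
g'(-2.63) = -101.07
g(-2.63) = 106.25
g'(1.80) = -5.96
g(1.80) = -0.42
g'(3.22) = -50.24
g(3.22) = -36.02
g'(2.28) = -16.87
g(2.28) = -5.73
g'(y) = -9*y^2 + 14*y - 2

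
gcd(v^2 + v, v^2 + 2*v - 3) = 1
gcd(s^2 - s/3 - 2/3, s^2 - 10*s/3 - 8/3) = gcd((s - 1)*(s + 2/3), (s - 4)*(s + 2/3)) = s + 2/3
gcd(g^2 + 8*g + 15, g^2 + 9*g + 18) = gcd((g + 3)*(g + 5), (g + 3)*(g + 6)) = g + 3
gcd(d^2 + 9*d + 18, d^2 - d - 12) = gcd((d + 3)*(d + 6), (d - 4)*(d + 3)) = d + 3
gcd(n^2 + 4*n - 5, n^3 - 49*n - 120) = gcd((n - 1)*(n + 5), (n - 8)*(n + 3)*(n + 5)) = n + 5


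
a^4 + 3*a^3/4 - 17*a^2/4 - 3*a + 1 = (a - 2)*(a - 1/4)*(a + 1)*(a + 2)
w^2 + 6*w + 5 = (w + 1)*(w + 5)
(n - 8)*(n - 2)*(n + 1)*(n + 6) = n^4 - 3*n^3 - 48*n^2 + 52*n + 96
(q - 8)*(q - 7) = q^2 - 15*q + 56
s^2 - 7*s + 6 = (s - 6)*(s - 1)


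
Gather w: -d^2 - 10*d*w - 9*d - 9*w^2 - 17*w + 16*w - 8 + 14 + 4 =-d^2 - 9*d - 9*w^2 + w*(-10*d - 1) + 10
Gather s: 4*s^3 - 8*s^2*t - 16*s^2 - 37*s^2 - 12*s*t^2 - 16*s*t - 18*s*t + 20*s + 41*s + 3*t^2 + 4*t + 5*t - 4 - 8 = 4*s^3 + s^2*(-8*t - 53) + s*(-12*t^2 - 34*t + 61) + 3*t^2 + 9*t - 12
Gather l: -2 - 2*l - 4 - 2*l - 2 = -4*l - 8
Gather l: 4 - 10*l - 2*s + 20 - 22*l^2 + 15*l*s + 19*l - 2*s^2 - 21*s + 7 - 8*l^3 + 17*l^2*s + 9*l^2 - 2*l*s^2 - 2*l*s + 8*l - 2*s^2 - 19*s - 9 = -8*l^3 + l^2*(17*s - 13) + l*(-2*s^2 + 13*s + 17) - 4*s^2 - 42*s + 22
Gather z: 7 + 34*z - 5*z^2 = -5*z^2 + 34*z + 7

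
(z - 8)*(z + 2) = z^2 - 6*z - 16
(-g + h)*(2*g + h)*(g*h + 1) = -2*g^3*h + g^2*h^2 - 2*g^2 + g*h^3 + g*h + h^2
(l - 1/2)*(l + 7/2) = l^2 + 3*l - 7/4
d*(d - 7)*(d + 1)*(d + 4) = d^4 - 2*d^3 - 31*d^2 - 28*d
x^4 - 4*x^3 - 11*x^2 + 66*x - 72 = (x - 3)^2*(x - 2)*(x + 4)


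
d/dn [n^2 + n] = 2*n + 1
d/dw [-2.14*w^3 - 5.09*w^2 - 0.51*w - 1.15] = -6.42*w^2 - 10.18*w - 0.51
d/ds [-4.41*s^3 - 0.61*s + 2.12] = -13.23*s^2 - 0.61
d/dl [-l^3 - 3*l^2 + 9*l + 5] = -3*l^2 - 6*l + 9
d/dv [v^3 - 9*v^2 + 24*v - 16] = 3*v^2 - 18*v + 24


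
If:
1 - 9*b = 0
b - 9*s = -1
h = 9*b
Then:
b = 1/9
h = 1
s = 10/81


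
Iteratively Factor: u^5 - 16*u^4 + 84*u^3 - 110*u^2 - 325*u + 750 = (u - 5)*(u^4 - 11*u^3 + 29*u^2 + 35*u - 150) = (u - 5)*(u - 3)*(u^3 - 8*u^2 + 5*u + 50) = (u - 5)^2*(u - 3)*(u^2 - 3*u - 10) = (u - 5)^2*(u - 3)*(u + 2)*(u - 5)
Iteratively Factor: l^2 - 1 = (l + 1)*(l - 1)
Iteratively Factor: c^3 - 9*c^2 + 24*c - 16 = (c - 4)*(c^2 - 5*c + 4) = (c - 4)^2*(c - 1)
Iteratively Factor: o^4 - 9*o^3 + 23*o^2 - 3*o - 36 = (o - 4)*(o^3 - 5*o^2 + 3*o + 9) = (o - 4)*(o + 1)*(o^2 - 6*o + 9) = (o - 4)*(o - 3)*(o + 1)*(o - 3)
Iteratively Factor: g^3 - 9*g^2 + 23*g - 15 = (g - 5)*(g^2 - 4*g + 3) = (g - 5)*(g - 1)*(g - 3)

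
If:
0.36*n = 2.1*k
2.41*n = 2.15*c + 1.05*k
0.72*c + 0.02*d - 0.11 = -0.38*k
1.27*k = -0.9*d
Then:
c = 0.14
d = -0.03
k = 0.02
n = 0.14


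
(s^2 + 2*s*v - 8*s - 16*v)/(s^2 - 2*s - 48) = (s + 2*v)/(s + 6)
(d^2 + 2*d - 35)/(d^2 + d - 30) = (d + 7)/(d + 6)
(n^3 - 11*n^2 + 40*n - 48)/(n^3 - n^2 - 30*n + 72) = (n - 4)/(n + 6)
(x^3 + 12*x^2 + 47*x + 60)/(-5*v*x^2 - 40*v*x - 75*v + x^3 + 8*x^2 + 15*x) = (x + 4)/(-5*v + x)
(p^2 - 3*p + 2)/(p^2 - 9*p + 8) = (p - 2)/(p - 8)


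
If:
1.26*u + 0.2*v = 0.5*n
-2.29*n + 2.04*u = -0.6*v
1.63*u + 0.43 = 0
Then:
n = 0.58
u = -0.26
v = 3.11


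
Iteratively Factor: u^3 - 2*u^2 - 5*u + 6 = (u - 1)*(u^2 - u - 6) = (u - 3)*(u - 1)*(u + 2)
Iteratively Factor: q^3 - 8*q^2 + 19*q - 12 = (q - 4)*(q^2 - 4*q + 3) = (q - 4)*(q - 3)*(q - 1)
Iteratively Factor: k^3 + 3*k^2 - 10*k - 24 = (k - 3)*(k^2 + 6*k + 8) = (k - 3)*(k + 2)*(k + 4)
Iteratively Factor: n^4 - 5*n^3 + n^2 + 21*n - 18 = (n - 3)*(n^3 - 2*n^2 - 5*n + 6) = (n - 3)*(n + 2)*(n^2 - 4*n + 3) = (n - 3)^2*(n + 2)*(n - 1)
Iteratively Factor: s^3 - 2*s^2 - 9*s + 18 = (s - 2)*(s^2 - 9) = (s - 2)*(s + 3)*(s - 3)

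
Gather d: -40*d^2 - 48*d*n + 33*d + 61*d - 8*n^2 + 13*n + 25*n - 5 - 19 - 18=-40*d^2 + d*(94 - 48*n) - 8*n^2 + 38*n - 42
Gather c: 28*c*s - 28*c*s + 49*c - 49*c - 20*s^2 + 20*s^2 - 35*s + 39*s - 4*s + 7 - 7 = 0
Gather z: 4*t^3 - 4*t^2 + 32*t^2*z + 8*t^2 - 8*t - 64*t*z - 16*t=4*t^3 + 4*t^2 - 24*t + z*(32*t^2 - 64*t)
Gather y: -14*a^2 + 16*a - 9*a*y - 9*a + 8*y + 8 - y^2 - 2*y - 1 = -14*a^2 + 7*a - y^2 + y*(6 - 9*a) + 7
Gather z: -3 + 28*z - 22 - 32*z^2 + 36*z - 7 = -32*z^2 + 64*z - 32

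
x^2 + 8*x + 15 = (x + 3)*(x + 5)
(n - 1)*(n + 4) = n^2 + 3*n - 4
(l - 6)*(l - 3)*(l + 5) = l^3 - 4*l^2 - 27*l + 90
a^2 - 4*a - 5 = (a - 5)*(a + 1)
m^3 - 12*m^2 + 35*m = m*(m - 7)*(m - 5)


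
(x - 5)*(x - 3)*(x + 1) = x^3 - 7*x^2 + 7*x + 15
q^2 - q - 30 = (q - 6)*(q + 5)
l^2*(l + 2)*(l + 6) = l^4 + 8*l^3 + 12*l^2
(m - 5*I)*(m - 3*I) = m^2 - 8*I*m - 15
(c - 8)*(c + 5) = c^2 - 3*c - 40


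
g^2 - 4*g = g*(g - 4)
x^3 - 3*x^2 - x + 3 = (x - 3)*(x - 1)*(x + 1)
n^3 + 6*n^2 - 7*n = n*(n - 1)*(n + 7)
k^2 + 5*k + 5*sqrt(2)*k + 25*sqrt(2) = (k + 5)*(k + 5*sqrt(2))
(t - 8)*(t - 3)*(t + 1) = t^3 - 10*t^2 + 13*t + 24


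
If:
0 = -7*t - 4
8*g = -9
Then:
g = -9/8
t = -4/7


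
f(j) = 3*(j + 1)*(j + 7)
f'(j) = 6*j + 24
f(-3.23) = -25.22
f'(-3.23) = 4.62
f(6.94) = 332.05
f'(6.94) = 65.64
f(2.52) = 100.53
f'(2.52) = 39.12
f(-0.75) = 4.69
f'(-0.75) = 19.50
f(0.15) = 24.67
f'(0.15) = 24.90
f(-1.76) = -11.95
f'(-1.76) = 13.44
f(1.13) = 51.95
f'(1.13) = 30.78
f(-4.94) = -24.35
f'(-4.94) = -5.64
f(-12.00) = 165.00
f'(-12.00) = -48.00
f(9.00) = 480.00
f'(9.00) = 78.00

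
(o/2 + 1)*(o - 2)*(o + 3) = o^3/2 + 3*o^2/2 - 2*o - 6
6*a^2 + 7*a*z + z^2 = (a + z)*(6*a + z)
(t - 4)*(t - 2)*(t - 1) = t^3 - 7*t^2 + 14*t - 8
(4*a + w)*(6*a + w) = 24*a^2 + 10*a*w + w^2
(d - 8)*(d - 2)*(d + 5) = d^3 - 5*d^2 - 34*d + 80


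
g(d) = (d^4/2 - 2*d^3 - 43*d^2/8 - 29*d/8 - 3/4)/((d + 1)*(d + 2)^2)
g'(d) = (2*d^3 - 6*d^2 - 43*d/4 - 29/8)/((d + 1)*(d + 2)^2) - 2*(d^4/2 - 2*d^3 - 43*d^2/8 - 29*d/8 - 3/4)/((d + 1)*(d + 2)^3) - (d^4/2 - 2*d^3 - 43*d^2/8 - 29*d/8 - 3/4)/((d + 1)^2*(d + 2)^2) = (4*d^3 + 24*d^2 - 57*d - 34)/(8*(d^3 + 6*d^2 + 12*d + 8))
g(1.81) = -0.77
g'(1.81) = -0.08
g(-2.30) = -149.40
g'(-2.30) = -812.00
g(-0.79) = -0.20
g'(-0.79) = 1.70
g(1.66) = -0.76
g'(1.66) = -0.11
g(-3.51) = -18.89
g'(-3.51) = -10.48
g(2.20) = -0.79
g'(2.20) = -0.00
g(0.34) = -0.36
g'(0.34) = -0.49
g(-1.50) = -15.00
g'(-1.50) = 92.00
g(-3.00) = -28.12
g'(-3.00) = -30.62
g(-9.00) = -11.06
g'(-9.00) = 0.18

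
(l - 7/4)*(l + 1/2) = l^2 - 5*l/4 - 7/8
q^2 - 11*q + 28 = (q - 7)*(q - 4)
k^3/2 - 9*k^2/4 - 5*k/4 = k*(k/2 + 1/4)*(k - 5)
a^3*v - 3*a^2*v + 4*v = (a - 2)^2*(a*v + v)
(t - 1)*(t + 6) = t^2 + 5*t - 6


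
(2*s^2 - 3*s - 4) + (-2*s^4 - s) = -2*s^4 + 2*s^2 - 4*s - 4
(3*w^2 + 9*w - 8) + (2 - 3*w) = 3*w^2 + 6*w - 6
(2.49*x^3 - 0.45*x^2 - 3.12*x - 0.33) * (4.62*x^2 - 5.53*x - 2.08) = 11.5038*x^5 - 15.8487*x^4 - 17.1051*x^3 + 16.665*x^2 + 8.3145*x + 0.6864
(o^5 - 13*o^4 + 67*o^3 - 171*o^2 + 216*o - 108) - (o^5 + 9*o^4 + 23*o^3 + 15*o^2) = -22*o^4 + 44*o^3 - 186*o^2 + 216*o - 108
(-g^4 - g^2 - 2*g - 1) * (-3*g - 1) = 3*g^5 + g^4 + 3*g^3 + 7*g^2 + 5*g + 1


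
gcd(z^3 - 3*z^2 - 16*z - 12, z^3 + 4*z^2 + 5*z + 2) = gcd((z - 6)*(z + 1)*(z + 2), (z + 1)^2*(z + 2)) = z^2 + 3*z + 2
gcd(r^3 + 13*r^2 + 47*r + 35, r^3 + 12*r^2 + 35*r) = r^2 + 12*r + 35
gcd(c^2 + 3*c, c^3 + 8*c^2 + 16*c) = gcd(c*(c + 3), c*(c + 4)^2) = c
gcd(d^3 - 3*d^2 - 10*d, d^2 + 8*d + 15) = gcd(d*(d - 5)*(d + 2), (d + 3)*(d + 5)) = 1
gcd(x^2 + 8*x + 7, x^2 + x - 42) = x + 7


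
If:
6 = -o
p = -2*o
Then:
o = -6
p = 12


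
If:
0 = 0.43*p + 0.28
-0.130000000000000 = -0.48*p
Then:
No Solution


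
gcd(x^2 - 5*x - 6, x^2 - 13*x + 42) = x - 6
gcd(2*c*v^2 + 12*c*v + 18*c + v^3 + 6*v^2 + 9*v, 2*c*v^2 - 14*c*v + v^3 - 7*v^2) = 2*c + v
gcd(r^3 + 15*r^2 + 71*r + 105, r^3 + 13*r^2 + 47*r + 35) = r^2 + 12*r + 35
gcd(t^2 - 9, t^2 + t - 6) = t + 3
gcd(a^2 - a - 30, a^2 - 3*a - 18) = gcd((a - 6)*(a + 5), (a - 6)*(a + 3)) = a - 6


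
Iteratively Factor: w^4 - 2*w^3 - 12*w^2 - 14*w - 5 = (w + 1)*(w^3 - 3*w^2 - 9*w - 5) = (w + 1)^2*(w^2 - 4*w - 5) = (w - 5)*(w + 1)^2*(w + 1)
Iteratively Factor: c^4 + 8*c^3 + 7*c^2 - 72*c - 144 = (c + 3)*(c^3 + 5*c^2 - 8*c - 48) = (c + 3)*(c + 4)*(c^2 + c - 12) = (c - 3)*(c + 3)*(c + 4)*(c + 4)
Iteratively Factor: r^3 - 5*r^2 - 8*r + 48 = (r - 4)*(r^2 - r - 12) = (r - 4)^2*(r + 3)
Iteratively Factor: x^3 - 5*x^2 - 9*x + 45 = (x - 3)*(x^2 - 2*x - 15) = (x - 3)*(x + 3)*(x - 5)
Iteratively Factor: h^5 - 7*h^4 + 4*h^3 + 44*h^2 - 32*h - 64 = (h - 4)*(h^4 - 3*h^3 - 8*h^2 + 12*h + 16) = (h - 4)*(h + 2)*(h^3 - 5*h^2 + 2*h + 8) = (h - 4)*(h - 2)*(h + 2)*(h^2 - 3*h - 4) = (h - 4)^2*(h - 2)*(h + 2)*(h + 1)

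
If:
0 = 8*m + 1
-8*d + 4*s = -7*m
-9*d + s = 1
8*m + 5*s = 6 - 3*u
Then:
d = -25/224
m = -1/8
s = -1/224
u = 1573/672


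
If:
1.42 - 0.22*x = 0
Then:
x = 6.45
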